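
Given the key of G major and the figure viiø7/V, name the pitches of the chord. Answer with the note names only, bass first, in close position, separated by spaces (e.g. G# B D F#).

C# E G B

The slash marks an applied leading-tone chord: viio of V. In G major, V is D, so the leading tone to it is C#, a half step below.
Building a half-diminished seventh chord on C# gives C#-E-G-B.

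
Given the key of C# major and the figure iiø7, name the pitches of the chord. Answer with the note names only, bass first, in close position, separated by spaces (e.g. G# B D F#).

iiø7 is the half-diminished supertonic seventh, borrowed from the parallel minor. In C# major that root is D#.
So the chord is D#-F#-A-C#.

D# F# A C#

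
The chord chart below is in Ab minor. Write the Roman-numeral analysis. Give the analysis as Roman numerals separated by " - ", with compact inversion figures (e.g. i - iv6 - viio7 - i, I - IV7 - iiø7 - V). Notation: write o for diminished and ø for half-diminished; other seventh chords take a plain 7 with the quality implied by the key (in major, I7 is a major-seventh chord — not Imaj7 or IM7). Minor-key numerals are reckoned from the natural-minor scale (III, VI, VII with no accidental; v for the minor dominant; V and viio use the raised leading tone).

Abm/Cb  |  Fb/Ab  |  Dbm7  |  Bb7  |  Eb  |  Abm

Abm/Cb has root Ab, degree 1 in Ab minor, so i6.
Fb/Ab: root Fb is the submediant; major triad there is VI6.
Dbm7: root Db is the subdominant; minor seventh chord there is iv7.
Bb7: a dominant seventh chord on Bb, the applied dominant of V → V7/V.
Eb: major triad on Eb = scale degree 5 → V.
Abm has root Ab, degree 1 in Ab minor, so i.

i6 - VI6 - iv7 - V7/V - V - i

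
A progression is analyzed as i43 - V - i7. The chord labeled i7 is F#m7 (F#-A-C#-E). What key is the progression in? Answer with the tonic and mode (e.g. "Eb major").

F# minor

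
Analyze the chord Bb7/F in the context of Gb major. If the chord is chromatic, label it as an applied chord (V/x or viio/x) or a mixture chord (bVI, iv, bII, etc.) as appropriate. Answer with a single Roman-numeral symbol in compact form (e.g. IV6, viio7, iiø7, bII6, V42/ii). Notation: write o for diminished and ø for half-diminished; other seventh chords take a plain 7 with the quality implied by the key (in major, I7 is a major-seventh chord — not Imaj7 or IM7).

The pitches Bb-D-F-Ab form a dominant seventh chord rooted on Bb.
Bb is not a diatonic chord root with this quality in Gb major, but it lies a perfect fifth above Eb (vi), so the chord functions as an applied dominant of vi.
With F in the bass the chord is in second inversion, so the figured bass is 43.

V43/vi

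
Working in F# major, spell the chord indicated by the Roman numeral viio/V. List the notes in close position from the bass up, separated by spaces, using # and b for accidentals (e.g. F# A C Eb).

B# D# F#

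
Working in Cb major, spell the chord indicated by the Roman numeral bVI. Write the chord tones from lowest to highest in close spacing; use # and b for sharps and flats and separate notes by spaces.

Abb Cb Ebb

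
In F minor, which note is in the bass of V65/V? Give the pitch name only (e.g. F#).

B

The applied chord V65/V is rooted on G: G-B-D-F.
The figure 65 means first inversion — the third is in the bass.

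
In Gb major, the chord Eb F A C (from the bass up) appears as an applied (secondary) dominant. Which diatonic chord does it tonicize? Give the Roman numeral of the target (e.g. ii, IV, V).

The chord is a dominant seventh chord on F.
A dominant resolves down a perfect fifth: F → Bb. In Gb major, Bb is scale degree 3, i.e. iii.

iii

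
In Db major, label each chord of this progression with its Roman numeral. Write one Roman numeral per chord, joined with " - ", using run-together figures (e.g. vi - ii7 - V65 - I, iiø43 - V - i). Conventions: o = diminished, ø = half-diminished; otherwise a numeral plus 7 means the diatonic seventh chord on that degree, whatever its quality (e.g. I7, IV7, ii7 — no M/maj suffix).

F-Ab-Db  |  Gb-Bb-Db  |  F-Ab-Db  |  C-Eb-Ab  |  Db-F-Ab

I6 - IV - I6 - V6 - I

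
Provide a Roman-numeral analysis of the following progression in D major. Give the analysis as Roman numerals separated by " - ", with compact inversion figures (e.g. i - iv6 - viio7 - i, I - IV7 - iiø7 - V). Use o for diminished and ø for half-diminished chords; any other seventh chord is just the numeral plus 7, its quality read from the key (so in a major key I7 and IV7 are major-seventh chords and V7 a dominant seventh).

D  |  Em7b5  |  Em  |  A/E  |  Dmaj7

D has root D, degree 1 in D major, so I.
Em7b5 is non-diatonic — iiø7, a mixture chord from D minor.
Em has root E, degree 2 in D major, so ii.
A/E: root A is the dominant; major triad there is V64.
Dmaj7 has root D, degree 1 in D major, so I7.

I - iiø7 - ii - V64 - I7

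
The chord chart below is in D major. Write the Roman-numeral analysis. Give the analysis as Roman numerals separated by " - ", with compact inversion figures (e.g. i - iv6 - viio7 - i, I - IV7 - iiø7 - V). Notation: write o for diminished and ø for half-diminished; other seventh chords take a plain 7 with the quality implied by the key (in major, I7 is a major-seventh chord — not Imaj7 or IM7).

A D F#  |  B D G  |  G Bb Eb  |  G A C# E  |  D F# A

I64 - IV6 - bII6 - V42 - I

A-D-F# has root D, degree 1 in D major, so I64.
B-D-G has root G, degree 4 in D major, so IV6.
G-Bb-Eb is non-diatonic — a major triad on the lowered supertonic (Eb): the Neapolitan sixth, bII6 (third, G, in the bass — hence the 6).
G-A-C#-E: dominant seventh chord on A = scale degree 5 → V42.
D-F#-A has root D, degree 1 in D major, so I.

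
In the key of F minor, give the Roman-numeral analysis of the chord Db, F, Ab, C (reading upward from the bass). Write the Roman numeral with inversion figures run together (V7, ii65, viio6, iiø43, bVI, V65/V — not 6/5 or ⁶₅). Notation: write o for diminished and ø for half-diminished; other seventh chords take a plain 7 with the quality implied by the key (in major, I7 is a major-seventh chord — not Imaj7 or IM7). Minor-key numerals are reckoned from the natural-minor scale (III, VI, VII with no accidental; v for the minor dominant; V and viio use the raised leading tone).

VI7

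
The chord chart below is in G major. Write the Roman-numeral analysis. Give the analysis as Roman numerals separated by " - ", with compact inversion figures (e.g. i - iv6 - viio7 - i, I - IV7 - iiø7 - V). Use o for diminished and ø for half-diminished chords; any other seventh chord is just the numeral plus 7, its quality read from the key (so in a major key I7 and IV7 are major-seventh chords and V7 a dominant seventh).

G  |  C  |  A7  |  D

G has root G, degree 1 in G major, so I.
C: root C is the subdominant; major triad there is IV.
A7: chromatic; A is V of V, so V7/V.
D: major triad on D = scale degree 5 → V.

I - IV - V7/V - V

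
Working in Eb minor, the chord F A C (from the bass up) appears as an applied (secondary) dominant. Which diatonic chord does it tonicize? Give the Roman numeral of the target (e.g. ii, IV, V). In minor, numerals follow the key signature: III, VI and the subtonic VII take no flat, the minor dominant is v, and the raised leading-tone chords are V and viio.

V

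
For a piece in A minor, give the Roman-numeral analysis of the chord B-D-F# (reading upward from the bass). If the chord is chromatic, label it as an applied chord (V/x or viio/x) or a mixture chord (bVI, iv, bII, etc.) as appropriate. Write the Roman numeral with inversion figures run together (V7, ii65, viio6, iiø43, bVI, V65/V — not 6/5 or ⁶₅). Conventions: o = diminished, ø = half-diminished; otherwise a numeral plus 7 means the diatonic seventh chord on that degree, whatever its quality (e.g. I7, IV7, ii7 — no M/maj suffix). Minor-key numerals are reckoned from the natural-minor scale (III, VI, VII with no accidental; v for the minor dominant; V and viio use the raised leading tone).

ii

Stacked in thirds the chord is B-D-F#: a minor triad on B.
B is the second degree of A minor. This is the minor supertonic, borrowed from the parallel major (the Dorian ii).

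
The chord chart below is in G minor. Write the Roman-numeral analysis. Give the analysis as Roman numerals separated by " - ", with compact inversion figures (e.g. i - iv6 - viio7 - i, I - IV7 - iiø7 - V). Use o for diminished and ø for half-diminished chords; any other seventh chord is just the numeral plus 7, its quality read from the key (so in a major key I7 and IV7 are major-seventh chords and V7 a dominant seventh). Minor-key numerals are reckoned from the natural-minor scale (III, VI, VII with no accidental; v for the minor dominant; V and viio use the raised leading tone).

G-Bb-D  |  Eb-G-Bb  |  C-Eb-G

i - VI - iv

G-Bb-D: root G is the tonic; minor triad there is i.
Eb-G-Bb has root Eb, degree 6 in G minor, so VI.
C-Eb-G: minor triad on C = scale degree 4 → iv.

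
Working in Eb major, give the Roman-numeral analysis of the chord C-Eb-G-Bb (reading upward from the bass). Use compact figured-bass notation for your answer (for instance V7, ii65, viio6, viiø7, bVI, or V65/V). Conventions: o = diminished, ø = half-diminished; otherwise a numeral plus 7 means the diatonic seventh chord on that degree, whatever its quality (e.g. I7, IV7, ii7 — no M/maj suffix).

The pitches C-Eb-G-Bb form a minor seventh chord rooted on C.
In Eb major, C is the submediant; the diatonic minor seventh chord there is vi7.

vi7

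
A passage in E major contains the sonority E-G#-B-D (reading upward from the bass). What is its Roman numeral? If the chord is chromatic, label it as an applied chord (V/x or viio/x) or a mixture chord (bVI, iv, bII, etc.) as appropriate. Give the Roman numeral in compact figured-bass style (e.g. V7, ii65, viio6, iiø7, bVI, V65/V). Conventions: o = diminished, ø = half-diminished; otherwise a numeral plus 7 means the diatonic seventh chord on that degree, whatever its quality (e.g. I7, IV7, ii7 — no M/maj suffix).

V7/IV

Stacked in thirds the chord is E-G#-B-D: a dominant seventh chord on E.
E is not a diatonic chord root with this quality in E major, but it lies a perfect fifth above A (IV), so the chord functions as an applied dominant of IV.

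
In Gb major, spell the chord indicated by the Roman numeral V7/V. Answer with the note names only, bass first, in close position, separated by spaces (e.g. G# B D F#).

Ab C Eb Gb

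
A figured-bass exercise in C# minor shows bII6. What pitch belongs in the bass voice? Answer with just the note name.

bII in C# minor has root D; the chord is D-F#-A.
The figure 6 means first inversion — the third is in the bass.

F#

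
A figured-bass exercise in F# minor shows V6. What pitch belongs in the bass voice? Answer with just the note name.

E#

V in F# minor has root C#; the chord is C#-E#-G#.
The figure 6 means first inversion — the third is in the bass.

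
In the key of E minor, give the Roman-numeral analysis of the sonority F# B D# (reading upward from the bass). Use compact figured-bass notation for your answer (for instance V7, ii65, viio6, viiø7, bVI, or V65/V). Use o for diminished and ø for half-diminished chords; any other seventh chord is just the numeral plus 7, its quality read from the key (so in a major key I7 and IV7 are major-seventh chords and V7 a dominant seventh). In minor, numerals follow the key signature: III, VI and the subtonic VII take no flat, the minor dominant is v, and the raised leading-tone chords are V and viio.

V64

Stacked in thirds the chord is B-D#-F#: a major triad on B.
B is scale degree 5 in E minor, and a major triad on that degree is written V.
With F# in the bass the chord is in second inversion, so the figured bass is 64.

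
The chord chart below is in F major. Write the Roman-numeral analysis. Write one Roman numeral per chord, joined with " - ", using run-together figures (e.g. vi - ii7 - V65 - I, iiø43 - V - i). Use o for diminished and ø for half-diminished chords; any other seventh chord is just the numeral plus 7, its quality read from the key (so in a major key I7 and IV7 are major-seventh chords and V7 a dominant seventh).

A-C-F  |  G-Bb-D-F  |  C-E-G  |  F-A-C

I6 - ii7 - V - I

A-C-F has root F, degree 1 in F major, so I6.
G-Bb-D-F: minor seventh chord on G = scale degree 2 → ii7.
C-E-G has root C, degree 5 in F major, so V.
F-A-C: root F is the tonic; major triad there is I.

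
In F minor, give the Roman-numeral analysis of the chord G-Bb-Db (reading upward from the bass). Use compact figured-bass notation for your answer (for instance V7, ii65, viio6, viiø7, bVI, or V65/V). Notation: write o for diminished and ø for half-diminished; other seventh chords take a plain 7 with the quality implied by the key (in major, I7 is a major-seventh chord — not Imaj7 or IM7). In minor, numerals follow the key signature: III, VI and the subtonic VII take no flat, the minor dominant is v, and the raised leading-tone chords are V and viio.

iio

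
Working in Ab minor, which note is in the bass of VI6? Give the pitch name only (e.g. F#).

Ab

VI in Ab minor has root Fb; the chord is Fb-Ab-Cb.
The figure 6 means first inversion — the third is in the bass.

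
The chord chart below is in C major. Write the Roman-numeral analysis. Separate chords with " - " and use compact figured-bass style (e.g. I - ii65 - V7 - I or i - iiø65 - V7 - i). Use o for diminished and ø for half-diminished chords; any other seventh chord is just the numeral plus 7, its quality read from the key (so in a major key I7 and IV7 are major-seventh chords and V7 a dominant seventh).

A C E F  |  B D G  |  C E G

IV65 - V6 - I

A-C-E-F has root F, degree 4 in C major, so IV65.
B-D-G: major triad on G = scale degree 5 → V6.
C-E-G: root C is the tonic; major triad there is I.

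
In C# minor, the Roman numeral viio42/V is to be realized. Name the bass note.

The applied chord viio42/V is rooted on F##: F##-A#-C#-E.
The figure 42 means third inversion — the seventh is in the bass.

E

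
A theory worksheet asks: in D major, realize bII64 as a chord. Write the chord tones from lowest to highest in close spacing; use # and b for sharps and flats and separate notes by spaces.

Scale degree 2 in D major is E; lowering it a half step gives Eb. bII64 is the Neapolitan chord — a major triad on the lowered second degree.
So the chord is Eb-G-Bb.
With the 64 figure the chord is in second inversion; from the bass Bb upward in close position it reads Bb-Eb-G.

Bb Eb G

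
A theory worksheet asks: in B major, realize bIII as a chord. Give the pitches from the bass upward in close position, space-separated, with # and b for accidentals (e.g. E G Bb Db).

D F# A

Scale degree 3 in B major is D#; lowering it a half step gives D. bIII is a major triad on the lowered third degree, borrowed from the parallel minor.
So the chord is D-F#-A, a major triad.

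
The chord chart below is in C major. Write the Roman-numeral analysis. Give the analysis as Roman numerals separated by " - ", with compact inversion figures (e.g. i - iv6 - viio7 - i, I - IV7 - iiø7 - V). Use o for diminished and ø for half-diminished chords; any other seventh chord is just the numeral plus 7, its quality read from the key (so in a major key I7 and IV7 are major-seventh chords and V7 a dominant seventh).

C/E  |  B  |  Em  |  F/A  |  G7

I6 - V/iii - iii - IV6 - V7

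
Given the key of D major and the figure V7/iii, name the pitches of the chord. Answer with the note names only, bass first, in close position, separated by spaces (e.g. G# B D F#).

C# E# G# B

V7/iii is a secondary dominant — the dominant seventh of iii. iii in D major is F#, so the applied chord's root is C#, a perfect fifth above.
Building a dominant seventh chord on C# gives C#-E#-G#-B.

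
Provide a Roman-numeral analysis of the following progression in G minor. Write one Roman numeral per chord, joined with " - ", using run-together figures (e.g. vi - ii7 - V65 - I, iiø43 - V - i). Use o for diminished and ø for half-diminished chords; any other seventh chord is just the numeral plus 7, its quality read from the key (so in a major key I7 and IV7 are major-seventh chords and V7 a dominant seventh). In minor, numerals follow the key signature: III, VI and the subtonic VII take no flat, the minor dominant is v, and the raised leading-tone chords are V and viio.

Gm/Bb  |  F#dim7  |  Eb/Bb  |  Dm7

i6 - viio7 - VI64 - v7

Gm/Bb has root G, degree 1 in G minor, so i6.
F#dim7: root F# is the leading tone; fully diminished seventh chord there is viio7.
Eb/Bb: root Eb is the submediant; major triad there is VI64.
Dm7: root D is the dominant; minor seventh chord there is v7.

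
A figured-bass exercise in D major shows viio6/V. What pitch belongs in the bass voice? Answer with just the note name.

B

The applied chord viio6/V is rooted on G#: G#-B-D.
The figure 6 means first inversion — the third is in the bass.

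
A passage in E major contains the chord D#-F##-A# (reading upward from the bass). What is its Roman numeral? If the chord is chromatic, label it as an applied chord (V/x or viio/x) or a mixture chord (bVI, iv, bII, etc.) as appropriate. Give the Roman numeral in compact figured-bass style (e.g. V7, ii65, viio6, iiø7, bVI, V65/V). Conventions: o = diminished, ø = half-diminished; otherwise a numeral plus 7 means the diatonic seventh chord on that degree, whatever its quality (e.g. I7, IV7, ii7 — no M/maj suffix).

Stacked in thirds the chord is D#-F##-A#: a major triad on D#.
D# is not a diatonic chord root with this quality in E major, but it lies a perfect fifth above G# (iii), so the chord functions as an applied dominant of iii.

V/iii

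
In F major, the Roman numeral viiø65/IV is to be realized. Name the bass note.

The applied chord viiø65/IV is rooted on A: A-C-Eb-G.
The figure 65 means first inversion — the third is in the bass.

C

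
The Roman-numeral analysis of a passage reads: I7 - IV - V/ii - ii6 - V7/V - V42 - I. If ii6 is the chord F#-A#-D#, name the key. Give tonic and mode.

ii6 is given as F#-A#-D# — a minor triad with root D#.
If D# is scale degree 2 and the mode makes that degree carry a minor triad, the tonic is C# and the mode is major.

C# major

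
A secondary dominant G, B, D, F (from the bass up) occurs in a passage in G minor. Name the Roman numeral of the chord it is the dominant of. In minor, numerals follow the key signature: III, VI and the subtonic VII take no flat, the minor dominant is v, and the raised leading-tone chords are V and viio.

iv

The chord is a dominant seventh chord on G.
A dominant resolves down a perfect fifth: G → C. In G minor, C is scale degree 4, i.e. iv.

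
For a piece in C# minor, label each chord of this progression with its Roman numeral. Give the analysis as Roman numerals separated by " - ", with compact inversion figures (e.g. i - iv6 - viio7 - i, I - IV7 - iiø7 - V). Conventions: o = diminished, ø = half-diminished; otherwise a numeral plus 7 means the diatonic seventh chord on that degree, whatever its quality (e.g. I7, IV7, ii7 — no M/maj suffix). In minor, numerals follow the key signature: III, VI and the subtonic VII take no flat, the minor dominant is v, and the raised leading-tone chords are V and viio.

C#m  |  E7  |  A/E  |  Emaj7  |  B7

i - V7/VI - VI64 - III7 - VII7

C#m: root C# is the tonic; minor triad there is i.
E7: a dominant seventh chord on E, the applied dominant of VI → V7/VI.
A/E: root A is the submediant; major triad there is VI64.
Emaj7 has root E, degree 3 in C# minor, so III7.
B7: dominant seventh chord on B = scale degree 7 → VII7.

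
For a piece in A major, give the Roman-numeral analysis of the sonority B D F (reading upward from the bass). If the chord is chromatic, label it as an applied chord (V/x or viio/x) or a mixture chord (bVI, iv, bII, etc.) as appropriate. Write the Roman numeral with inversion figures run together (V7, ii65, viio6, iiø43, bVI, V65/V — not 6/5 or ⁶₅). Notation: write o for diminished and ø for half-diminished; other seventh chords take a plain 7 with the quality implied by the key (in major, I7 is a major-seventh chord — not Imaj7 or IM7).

The pitches B-D-F form a diminished triad rooted on B.
B is the second degree of A major. This is the diminished supertonic triad, borrowed from the parallel minor.

iio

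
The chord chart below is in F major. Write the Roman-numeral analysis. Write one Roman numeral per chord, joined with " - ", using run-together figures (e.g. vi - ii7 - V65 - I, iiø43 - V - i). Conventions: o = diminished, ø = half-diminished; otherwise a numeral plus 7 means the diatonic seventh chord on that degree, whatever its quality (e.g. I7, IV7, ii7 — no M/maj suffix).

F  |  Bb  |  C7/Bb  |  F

I - IV - V42 - I

F: root F is the tonic; major triad there is I.
Bb: root Bb is the subdominant; major triad there is IV.
C7/Bb: dominant seventh chord on C = scale degree 5 → V42.
F: root F is the tonic; major triad there is I.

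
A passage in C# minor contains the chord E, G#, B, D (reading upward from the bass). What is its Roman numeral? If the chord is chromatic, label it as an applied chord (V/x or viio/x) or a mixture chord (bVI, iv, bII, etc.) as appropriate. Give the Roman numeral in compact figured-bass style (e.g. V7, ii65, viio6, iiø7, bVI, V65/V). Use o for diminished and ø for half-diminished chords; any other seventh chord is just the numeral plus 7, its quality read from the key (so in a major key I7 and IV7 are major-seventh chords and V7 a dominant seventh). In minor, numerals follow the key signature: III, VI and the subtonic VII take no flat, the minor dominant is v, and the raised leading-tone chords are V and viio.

Stacked in thirds the chord is E-G#-B-D: a dominant seventh chord on E.
E is not a diatonic chord root with this quality in C# minor, but it lies a perfect fifth above A (VI), so the chord functions as an applied dominant of VI.

V7/VI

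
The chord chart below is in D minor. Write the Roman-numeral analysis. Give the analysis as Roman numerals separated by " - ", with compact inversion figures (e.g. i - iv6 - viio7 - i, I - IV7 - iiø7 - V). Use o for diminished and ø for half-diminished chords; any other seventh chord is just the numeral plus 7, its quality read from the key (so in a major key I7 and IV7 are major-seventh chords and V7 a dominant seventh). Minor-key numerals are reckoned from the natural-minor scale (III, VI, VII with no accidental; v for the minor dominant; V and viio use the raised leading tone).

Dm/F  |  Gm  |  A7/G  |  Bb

Dm/F has root D, degree 1 in D minor, so i6.
Gm has root G, degree 4 in D minor, so iv.
A7/G: root A is the dominant; dominant seventh chord there is V42.
Bb: major triad on Bb = scale degree 6 → VI.

i6 - iv - V42 - VI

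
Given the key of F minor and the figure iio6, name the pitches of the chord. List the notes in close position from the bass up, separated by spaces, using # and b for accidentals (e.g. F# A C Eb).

Bb Db G

The numeral's case and figure indicate a diminished triad. In F minor its root, scale degree 2, is G.
That chord is spelled G-Bb-Db.
The figured bass 6 indicates first inversion, placing the third (Bb) in the bass: Bb-Db-G.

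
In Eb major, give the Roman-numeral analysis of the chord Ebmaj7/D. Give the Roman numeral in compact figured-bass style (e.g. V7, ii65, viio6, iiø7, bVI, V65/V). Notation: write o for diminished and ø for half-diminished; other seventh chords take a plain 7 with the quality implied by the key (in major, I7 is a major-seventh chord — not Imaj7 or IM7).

I42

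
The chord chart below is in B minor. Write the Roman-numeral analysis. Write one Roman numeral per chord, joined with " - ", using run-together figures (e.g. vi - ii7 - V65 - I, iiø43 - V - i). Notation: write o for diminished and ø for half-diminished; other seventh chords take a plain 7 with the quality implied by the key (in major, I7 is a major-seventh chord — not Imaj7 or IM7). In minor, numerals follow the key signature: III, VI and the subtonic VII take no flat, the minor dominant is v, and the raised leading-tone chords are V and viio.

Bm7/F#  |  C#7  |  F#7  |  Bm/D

Bm7/F# has root B, degree 1 in B minor, so i43.
C#7: chromatic; C# is V of V, so V7/V.
F#7: root F# is the dominant; dominant seventh chord there is V7.
Bm/D: root B is the tonic; minor triad there is i6.

i43 - V7/V - V7 - i6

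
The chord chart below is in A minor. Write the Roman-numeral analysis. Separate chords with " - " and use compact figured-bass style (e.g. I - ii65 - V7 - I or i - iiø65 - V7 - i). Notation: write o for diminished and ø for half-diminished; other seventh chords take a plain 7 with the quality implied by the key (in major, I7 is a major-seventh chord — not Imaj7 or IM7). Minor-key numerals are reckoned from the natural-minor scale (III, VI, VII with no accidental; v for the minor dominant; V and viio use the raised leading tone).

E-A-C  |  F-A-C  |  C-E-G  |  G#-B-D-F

i64 - VI - III - viio7

E-A-C: root A is the tonic; minor triad there is i64.
F-A-C: major triad on F = scale degree 6 → VI.
C-E-G: major triad on C = scale degree 3 → III.
G#-B-D-F: fully diminished seventh chord on G# = scale degree 7 → viio7.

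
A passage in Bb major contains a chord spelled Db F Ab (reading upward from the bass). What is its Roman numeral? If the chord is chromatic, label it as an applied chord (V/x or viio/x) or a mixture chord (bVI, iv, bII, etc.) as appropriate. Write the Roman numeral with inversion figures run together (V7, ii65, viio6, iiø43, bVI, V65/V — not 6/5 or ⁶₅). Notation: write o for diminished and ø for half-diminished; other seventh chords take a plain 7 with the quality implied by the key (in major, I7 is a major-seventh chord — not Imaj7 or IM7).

Stacked in thirds the chord is Db-F-Ab: a major triad on Db.
Db is the lowered third degree of Bb major (diatonic 3 would be D). This is a major triad on the lowered third degree, borrowed from the parallel minor.

bIII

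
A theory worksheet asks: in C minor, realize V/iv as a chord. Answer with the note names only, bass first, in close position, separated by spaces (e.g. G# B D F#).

C E G

The slash means an applied dominant: we want the dominant of iv. In C minor, iv is F minor, and its dominant is built on C.
Building a major triad on C gives C-E-G.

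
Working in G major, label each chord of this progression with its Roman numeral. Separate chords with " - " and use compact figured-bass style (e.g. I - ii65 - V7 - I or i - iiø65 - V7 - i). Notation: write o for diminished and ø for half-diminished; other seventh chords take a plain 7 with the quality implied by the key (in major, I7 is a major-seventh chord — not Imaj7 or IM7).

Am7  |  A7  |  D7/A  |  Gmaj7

Am7 has root A, degree 2 in G major, so ii7.
A7: chromatic; A is V of V, so V7/V.
D7/A has root D, degree 5 in G major, so V43.
Gmaj7: root G is the tonic; major seventh chord there is I7.

ii7 - V7/V - V43 - I7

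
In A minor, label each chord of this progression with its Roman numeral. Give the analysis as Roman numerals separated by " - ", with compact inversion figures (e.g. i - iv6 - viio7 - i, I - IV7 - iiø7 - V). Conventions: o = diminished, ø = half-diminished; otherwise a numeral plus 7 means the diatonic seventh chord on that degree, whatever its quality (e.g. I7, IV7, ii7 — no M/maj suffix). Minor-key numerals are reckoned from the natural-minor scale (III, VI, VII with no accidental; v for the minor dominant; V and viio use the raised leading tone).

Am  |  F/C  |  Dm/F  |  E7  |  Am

Am: minor triad on A = scale degree 1 → i.
F/C: root F is the submediant; major triad there is VI64.
Dm/F: root D is the subdominant; minor triad there is iv6.
E7 has root E, degree 5 in A minor, so V7.
Am: root A is the tonic; minor triad there is i.

i - VI64 - iv6 - V7 - i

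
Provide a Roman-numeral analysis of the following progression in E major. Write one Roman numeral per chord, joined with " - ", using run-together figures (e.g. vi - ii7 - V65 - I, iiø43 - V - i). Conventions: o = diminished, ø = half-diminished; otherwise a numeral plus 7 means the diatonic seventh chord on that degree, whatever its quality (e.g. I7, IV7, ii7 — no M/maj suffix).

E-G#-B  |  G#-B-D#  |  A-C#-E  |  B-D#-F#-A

I - iii - IV - V7

E-G#-B has root E, degree 1 in E major, so I.
G#-B-D#: minor triad on G# = scale degree 3 → iii.
A-C#-E has root A, degree 4 in E major, so IV.
B-D#-F#-A: dominant seventh chord on B = scale degree 5 → V7.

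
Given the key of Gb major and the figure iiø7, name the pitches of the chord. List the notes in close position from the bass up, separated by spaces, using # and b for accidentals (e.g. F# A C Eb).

Ab Cb Ebb Gb

Scale degree 2 in Gb major is Ab; here the chord built on it is altered to a half-diminished seventh chord. iiø7 is the half-diminished supertonic seventh, borrowed from the parallel minor.
So the chord is Ab-Cb-Ebb-Gb.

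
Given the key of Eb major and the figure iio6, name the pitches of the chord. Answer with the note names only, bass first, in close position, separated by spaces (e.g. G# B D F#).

iio6 is the diminished supertonic triad, borrowed from the parallel minor. In Eb major that root is F.
So the chord is F-Ab-Cb.
With the 6 figure the chord is in first inversion; from the bass Ab upward in close position it reads Ab-Cb-F.

Ab Cb F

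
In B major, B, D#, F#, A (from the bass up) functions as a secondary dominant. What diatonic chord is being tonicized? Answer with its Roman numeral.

The chord is a dominant seventh chord on B.
A dominant resolves down a perfect fifth: B → E. In B major, E is scale degree 4, i.e. IV.

IV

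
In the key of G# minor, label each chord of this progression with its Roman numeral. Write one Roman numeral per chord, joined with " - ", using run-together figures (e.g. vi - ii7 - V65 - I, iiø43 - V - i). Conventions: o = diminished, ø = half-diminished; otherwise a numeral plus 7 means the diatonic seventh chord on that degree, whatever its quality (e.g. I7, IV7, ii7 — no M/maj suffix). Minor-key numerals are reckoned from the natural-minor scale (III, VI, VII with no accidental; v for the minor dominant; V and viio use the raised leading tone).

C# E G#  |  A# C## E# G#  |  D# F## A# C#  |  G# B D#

C#-E-G# has root C#, degree 4 in G# minor, so iv.
A#-C##-E#-G#: chromatic; A# is V of V, so V7/V.
D#-F##-A#-C#: dominant seventh chord on D# = scale degree 5 → V7.
G#-B-D# has root G#, degree 1 in G# minor, so i.

iv - V7/V - V7 - i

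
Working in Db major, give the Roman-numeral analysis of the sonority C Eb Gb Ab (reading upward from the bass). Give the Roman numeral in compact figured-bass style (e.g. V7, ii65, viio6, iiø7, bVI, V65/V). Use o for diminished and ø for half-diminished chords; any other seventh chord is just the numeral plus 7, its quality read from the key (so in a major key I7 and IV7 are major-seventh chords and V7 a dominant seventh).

V65

The pitches Ab-C-Eb-Gb form a dominant seventh chord rooted on Ab.
In Db major, Ab is the dominant; the diatonic dominant seventh chord there is V7.
With C in the bass the chord is in first inversion, so the figured bass is 65.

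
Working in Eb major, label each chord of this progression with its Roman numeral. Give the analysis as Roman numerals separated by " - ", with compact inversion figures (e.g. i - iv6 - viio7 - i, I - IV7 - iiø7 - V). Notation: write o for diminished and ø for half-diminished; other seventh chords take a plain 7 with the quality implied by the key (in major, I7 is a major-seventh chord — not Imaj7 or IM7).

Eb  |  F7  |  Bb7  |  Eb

Eb: major triad on Eb = scale degree 1 → I.
F7 is the secondary dominant of V (dominant seventh chord on F): V7/V.
Bb7 has root Bb, degree 5 in Eb major, so V7.
Eb: root Eb is the tonic; major triad there is I.

I - V7/V - V7 - I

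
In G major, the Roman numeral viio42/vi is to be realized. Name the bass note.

The applied chord viio42/vi is rooted on D#: D#-F#-A-C.
The figure 42 means third inversion — the seventh is in the bass.

C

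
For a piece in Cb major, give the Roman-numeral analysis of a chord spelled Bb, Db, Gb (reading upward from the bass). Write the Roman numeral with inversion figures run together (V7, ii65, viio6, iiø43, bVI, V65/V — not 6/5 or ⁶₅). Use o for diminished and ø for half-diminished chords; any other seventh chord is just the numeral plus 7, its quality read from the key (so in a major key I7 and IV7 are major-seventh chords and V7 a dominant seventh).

V6

Stacked in thirds the chord is Gb-Bb-Db: a major triad on Gb.
In Cb major, Gb is the dominant; the diatonic major triad there is V.
With Bb in the bass the chord is in first inversion, so the figured bass is 6.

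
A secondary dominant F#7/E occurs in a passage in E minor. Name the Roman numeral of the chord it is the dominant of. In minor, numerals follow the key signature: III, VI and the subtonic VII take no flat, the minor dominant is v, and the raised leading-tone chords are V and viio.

V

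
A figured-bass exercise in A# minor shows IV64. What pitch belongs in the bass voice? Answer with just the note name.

IV in A# minor has root D#; the chord is D#-F##-A#.
The figure 64 means second inversion — the fifth is in the bass.

A#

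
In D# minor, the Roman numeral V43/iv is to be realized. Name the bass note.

A#

The applied chord V43/iv is rooted on D#: D#-F##-A#-C#.
The figure 43 means second inversion — the fifth is in the bass.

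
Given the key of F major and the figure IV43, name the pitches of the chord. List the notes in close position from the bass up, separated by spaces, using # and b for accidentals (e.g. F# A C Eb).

In F major, scale degree 4 is Bb, and the diatonic chord built there is a major seventh chord.
Stacking thirds from Bb gives Bb-D-F-A.
The figured bass 43 indicates second inversion, placing the fifth (F) in the bass: F-A-Bb-D.

F A Bb D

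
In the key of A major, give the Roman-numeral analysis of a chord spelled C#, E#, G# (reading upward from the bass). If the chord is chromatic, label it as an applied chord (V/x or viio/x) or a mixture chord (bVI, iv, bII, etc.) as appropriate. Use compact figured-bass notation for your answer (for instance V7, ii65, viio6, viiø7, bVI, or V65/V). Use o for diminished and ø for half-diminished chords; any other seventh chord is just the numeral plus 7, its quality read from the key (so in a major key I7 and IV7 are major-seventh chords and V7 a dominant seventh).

V/vi

Stacked in thirds the chord is C#-E#-G#: a major triad on C#.
C# is not a diatonic chord root with this quality in A major, but it lies a perfect fifth above F# (vi), so the chord functions as an applied dominant of vi.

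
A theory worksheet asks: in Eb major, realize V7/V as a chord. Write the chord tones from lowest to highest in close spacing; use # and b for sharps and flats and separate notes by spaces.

The slash means an applied dominant: we want the dominant of V. In Eb major, V is Bb major, and its dominant is built on F.
Building a dominant seventh chord on F gives F-A-C-Eb.

F A C Eb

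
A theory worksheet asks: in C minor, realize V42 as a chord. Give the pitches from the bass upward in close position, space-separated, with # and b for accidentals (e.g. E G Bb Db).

In C minor, scale degree 5 is G. The dominant is major (leading tone raised), so V is a dominant seventh chord.
Stacking thirds from G gives G-B-D-F.
With the 42 figure the chord is in third inversion; from the bass F upward in close position it reads F-G-B-D.

F G B D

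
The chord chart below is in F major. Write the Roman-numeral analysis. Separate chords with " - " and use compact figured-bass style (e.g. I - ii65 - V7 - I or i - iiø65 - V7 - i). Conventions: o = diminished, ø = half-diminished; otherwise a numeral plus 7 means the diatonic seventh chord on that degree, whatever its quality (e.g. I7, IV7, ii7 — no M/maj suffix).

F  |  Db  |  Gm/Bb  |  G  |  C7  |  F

I - bVI - ii6 - V/V - V7 - I

F: root F is the tonic; major triad there is I.
Db: Db with this quality isn't in the key; it's bVI, borrowed from the parallel minor.
Gm/Bb has root G, degree 2 in F major, so ii6.
G: a major triad on G, the applied dominant of V → V/V.
C7 has root C, degree 5 in F major, so V7.
F has root F, degree 1 in F major, so I.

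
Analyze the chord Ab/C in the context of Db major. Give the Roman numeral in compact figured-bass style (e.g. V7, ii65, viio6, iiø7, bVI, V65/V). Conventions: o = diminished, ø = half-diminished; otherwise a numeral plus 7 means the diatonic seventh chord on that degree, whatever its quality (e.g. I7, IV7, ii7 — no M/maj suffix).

Stacked in thirds the chord is Ab-C-Eb: a major triad on Ab.
Ab is scale degree 5 in Db major, and a major triad on that degree is written V.
With C in the bass the chord is in first inversion, so the figured bass is 6.

V6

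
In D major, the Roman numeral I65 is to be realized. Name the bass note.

I in D major has root D; the chord is D-F#-A-C#.
The figure 65 means first inversion — the third is in the bass.

F#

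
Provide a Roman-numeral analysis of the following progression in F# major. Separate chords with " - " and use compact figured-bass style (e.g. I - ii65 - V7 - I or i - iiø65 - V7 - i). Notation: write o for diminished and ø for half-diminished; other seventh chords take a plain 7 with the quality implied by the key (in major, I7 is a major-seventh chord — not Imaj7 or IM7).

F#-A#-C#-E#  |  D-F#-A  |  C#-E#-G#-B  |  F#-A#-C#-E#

I7 - bVI - V7 - I7

F#-A#-C#-E#: major seventh chord on F# = scale degree 1 → I7.
D-F#-A: major triad on D — chromatic; bVI (borrowed from the parallel minor).
C#-E#-G#-B: dominant seventh chord on C# = scale degree 5 → V7.
F#-A#-C#-E#: root F# is the tonic; major seventh chord there is I7.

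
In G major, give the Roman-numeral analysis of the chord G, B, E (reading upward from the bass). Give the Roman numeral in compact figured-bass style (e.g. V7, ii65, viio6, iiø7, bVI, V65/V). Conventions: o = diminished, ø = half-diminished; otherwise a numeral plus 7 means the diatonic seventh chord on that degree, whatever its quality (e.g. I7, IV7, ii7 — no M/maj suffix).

vi6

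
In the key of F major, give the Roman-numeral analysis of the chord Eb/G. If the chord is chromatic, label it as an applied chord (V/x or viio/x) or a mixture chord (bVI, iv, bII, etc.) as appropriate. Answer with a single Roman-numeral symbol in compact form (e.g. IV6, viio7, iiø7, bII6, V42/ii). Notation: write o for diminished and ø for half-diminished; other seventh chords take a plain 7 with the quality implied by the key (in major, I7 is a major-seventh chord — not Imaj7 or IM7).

Stacked in thirds the chord is Eb-G-Bb: a major triad on Eb.
Eb is the lowered seventh degree of F major (diatonic 7 would be E). This is a major triad on the lowered seventh degree (the subtonic), borrowed from the parallel minor.
With G in the bass the chord is in first inversion, so the figured bass is 6.

bVII6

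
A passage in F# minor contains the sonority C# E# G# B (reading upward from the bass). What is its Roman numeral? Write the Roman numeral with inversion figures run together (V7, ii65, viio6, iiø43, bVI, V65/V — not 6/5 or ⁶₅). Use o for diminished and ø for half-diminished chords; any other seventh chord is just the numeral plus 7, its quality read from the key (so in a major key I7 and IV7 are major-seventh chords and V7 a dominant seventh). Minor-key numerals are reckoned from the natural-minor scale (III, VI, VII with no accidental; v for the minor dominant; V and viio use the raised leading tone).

Stacked in thirds the chord is C#-E#-G#-B: a dominant seventh chord on C#.
In F# minor, C# is the dominant; the diatonic dominant seventh chord there is V7.

V7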